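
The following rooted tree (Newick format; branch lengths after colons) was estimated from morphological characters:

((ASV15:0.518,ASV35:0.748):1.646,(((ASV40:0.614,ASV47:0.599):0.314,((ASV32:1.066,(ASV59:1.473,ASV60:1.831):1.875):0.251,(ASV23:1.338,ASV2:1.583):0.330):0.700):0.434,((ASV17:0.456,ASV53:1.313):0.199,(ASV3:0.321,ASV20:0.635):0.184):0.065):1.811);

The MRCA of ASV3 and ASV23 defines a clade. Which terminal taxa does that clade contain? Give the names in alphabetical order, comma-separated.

ASV17, ASV2, ASV20, ASV23, ASV3, ASV32, ASV40, ASV47, ASV53, ASV59, ASV60

Tracing ASV3: it sits inside (ASV3,ASV20).
Tracing ASV23: it sits inside (ASV23,ASV2).
The smallest clade enclosing both is (((ASV40,ASV47),((ASV32,(ASV59,ASV60)),(ASV23,ASV2))),((ASV17,ASV53),(ASV3,ASV20))); the answer is its 11 terminal taxa in alphabetical order.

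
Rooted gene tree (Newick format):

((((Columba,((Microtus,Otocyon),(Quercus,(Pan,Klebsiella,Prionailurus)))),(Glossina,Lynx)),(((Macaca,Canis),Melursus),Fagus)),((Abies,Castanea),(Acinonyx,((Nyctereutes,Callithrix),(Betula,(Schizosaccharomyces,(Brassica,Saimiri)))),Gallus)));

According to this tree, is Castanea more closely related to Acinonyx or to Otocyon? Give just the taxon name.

The MRCA of Castanea and Acinonyx subtends ((Abies,Castanea),(Acinonyx,((Nyctereutes,Callithrix),(Betula,(Schizosaccharomyces,(Brassica,Saimiri)))),Gallus)) (10 taxa).
The MRCA of Castanea and Otocyon is the root, subtending the entire tree (23 taxa).
The first is nested inside the second, so Castanea shares a more recent common ancestor with Acinonyx.

Acinonyx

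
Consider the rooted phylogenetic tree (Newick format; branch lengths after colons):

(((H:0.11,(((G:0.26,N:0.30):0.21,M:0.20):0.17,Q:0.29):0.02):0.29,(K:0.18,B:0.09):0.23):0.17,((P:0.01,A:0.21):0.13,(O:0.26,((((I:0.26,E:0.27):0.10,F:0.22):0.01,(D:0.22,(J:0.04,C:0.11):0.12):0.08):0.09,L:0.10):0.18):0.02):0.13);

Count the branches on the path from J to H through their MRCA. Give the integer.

The MRCA of J and H is the root of the tree.
From J up to that node: 7 branches. From H up to the same node: 3 branches. Total: 7 + 3 = 10.

10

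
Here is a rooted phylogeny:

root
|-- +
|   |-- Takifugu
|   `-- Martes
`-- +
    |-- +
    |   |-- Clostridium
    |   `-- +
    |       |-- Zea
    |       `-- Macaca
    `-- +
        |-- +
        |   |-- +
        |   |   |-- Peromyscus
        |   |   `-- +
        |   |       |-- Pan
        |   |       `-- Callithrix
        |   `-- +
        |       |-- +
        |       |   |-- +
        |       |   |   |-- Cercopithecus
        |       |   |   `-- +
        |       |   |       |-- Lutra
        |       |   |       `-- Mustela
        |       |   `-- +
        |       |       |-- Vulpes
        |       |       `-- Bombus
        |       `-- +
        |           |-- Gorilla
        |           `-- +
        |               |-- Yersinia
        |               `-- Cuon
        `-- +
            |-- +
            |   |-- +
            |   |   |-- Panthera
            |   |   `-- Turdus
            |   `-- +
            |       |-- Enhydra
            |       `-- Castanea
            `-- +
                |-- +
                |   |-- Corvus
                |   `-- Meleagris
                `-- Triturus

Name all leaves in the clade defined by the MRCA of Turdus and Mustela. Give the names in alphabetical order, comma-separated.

Tracing Turdus: it sits inside (Panthera,Turdus).
Tracing Mustela: it sits inside (Lutra,Mustela).
The smallest clade enclosing both is (((Peromyscus,(Pan,Callithrix)),(((Cercopithecus,(Lutra,Mustela)),(Vulpes,Bombus)),(Gorilla,(Yersinia,Cuon)))),(((Panthera,Turdus),(Enhydra,Castanea)),((Corvus,Meleagris),Triturus))); the answer is its 18 terminal taxa in alphabetical order.

Bombus, Callithrix, Castanea, Cercopithecus, Corvus, Cuon, Enhydra, Gorilla, Lutra, Meleagris, Mustela, Pan, Panthera, Peromyscus, Triturus, Turdus, Vulpes, Yersinia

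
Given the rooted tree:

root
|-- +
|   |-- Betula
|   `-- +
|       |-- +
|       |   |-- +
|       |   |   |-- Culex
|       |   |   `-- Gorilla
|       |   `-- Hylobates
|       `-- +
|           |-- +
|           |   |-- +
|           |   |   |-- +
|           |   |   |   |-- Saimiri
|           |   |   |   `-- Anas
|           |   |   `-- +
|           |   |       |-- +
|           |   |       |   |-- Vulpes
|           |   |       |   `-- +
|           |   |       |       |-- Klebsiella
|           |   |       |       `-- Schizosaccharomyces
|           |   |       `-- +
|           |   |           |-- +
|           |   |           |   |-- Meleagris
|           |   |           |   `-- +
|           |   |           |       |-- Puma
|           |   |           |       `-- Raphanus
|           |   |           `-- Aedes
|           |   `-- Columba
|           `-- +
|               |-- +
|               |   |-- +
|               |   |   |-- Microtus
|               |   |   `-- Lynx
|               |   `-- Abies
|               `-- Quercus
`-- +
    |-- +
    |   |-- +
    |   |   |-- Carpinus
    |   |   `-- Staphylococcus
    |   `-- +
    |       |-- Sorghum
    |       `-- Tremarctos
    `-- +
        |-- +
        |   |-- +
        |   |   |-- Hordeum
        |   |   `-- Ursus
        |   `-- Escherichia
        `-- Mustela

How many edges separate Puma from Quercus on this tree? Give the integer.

The MRCA of Puma and Quercus is the node subtending ((((Saimiri,Anas),((Vulpes,(Klebsiella,Schizosaccharomyces)),((Meleagris,(Puma,Raphanus)),Aedes))),Columba),(((Microtus,Lynx),Abies),Quercus)).
From Puma up to that node: 7 branches. From Quercus up to the same node: 2 branches. Total: 7 + 2 = 9.

9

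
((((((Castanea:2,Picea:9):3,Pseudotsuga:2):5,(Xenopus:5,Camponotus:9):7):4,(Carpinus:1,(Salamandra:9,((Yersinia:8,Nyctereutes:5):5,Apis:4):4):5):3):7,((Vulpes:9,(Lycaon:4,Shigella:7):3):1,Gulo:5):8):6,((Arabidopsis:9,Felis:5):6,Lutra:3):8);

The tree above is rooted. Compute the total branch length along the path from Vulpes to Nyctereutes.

The path runs Vulpes → … → MRCA → … → Nyctereutes; the MRCA is the node subtending (((((Castanea,Picea),Pseudotsuga),(Xenopus,Camponotus)),(Carpinus,(Salamandra,((Yersinia,Nyctereutes),Apis)))),((Vulpes,(Lycaon,Shigella)),Gulo)).
Branch lengths along that path: 9 + 1 + 8 + 7 + 3 + 5 + 4 + 5 + 5 = 47.

47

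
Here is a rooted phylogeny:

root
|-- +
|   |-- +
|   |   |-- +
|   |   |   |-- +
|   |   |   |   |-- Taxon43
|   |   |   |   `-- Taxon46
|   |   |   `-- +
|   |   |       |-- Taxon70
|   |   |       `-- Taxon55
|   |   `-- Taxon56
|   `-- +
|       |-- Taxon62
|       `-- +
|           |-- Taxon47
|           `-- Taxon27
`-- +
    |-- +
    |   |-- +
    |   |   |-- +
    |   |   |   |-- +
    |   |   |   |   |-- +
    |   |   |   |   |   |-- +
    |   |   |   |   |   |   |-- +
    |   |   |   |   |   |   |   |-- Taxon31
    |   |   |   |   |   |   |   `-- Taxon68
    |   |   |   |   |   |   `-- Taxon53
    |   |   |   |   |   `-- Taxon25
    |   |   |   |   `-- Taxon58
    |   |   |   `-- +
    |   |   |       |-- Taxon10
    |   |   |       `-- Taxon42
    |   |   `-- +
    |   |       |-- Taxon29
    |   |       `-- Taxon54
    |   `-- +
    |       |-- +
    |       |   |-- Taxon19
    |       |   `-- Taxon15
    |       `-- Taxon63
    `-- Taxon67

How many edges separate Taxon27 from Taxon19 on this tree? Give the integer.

9

The MRCA of Taxon27 and Taxon19 is the root of the tree.
From Taxon27 up to that node: 4 branches. From Taxon19 up to the same node: 5 branches. Total: 4 + 5 = 9.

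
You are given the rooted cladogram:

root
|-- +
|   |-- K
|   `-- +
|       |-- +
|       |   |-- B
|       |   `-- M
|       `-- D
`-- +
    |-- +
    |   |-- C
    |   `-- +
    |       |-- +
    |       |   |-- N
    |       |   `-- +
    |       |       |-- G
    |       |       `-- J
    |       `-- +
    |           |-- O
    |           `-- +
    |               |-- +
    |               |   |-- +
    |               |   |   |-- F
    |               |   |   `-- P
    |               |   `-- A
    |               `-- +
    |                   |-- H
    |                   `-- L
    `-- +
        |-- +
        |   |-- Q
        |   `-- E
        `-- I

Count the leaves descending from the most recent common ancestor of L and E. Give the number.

13

The MRCA of L and E is the node subtending ((C,((N,(G,J)),(O,(((F,P),A),(H,L))))),((Q,E),I)).
That clade contains 13 terminal taxa: A, C, E, F, G, H, I, J, L, N, O, P, Q.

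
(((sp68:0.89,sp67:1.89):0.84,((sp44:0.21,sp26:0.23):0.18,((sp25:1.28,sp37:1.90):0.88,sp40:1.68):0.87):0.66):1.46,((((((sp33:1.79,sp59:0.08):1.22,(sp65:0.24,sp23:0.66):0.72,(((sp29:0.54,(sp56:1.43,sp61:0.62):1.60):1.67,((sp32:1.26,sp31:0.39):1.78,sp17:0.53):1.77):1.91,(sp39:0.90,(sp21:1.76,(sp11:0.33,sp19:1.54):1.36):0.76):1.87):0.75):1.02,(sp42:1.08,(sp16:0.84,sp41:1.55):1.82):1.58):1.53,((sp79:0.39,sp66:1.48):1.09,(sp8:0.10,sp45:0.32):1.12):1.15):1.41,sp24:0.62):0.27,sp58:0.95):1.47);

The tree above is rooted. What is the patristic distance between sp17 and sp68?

The path runs sp17 → … → MRCA → … → sp68; the MRCA is the root of the tree.
Branch lengths along that path: 0.53 + 1.77 + 1.91 + 0.75 + 1.02 + 1.53 + 1.41 + 0.27 + 1.47 + 1.46 + 0.84 + 0.89 = 13.85.

13.85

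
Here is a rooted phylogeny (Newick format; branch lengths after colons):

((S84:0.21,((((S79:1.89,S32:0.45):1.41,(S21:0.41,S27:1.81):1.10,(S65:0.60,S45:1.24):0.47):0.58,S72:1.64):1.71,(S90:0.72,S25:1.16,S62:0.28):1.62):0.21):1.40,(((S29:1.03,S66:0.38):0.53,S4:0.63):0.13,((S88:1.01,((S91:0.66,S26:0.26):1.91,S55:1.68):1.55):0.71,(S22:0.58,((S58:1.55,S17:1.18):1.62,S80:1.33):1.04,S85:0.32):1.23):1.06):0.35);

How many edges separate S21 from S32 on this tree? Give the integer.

4

The MRCA of S21 and S32 is the node subtending ((S79,S32),(S21,S27),(S65,S45)).
From S21 up to that node: 2 branches. From S32 up to the same node: 2 branches. Total: 2 + 2 = 4.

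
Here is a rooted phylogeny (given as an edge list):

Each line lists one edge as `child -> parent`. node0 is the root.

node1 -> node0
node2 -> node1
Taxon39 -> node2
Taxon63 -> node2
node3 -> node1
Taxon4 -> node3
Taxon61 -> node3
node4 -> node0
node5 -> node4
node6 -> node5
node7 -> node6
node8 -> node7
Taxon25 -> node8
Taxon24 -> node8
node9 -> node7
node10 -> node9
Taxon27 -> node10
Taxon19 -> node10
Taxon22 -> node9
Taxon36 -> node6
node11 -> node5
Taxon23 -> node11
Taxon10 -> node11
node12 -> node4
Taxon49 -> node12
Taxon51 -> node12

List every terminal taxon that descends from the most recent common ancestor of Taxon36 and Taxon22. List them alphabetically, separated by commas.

Taxon19, Taxon22, Taxon24, Taxon25, Taxon27, Taxon36

Tracing Taxon36: it sits inside (((Taxon25,Taxon24),((Taxon27,Taxon19),Taxon22)),Taxon36).
Tracing Taxon22: it sits inside ((Taxon27,Taxon19),Taxon22).
The smallest clade enclosing both is (((Taxon25,Taxon24),((Taxon27,Taxon19),Taxon22)),Taxon36); the answer is its 6 terminal taxa in alphabetical order.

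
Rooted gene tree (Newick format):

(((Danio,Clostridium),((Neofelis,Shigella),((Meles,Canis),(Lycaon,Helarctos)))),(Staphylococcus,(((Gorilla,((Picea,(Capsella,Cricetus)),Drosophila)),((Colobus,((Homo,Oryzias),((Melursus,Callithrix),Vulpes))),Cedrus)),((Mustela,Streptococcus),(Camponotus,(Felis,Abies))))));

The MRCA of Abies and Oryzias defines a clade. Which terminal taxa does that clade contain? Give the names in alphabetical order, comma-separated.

Abies, Callithrix, Camponotus, Capsella, Cedrus, Colobus, Cricetus, Drosophila, Felis, Gorilla, Homo, Melursus, Mustela, Oryzias, Picea, Streptococcus, Vulpes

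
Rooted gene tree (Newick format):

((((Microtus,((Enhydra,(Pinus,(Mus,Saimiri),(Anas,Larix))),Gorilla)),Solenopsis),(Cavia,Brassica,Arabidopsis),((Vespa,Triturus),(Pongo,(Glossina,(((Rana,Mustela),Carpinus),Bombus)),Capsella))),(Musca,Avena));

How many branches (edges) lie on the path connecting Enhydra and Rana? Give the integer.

12

The MRCA of Enhydra and Rana is the node subtending (((Microtus,((Enhydra,(Pinus,(Mus,Saimiri),(Anas,Larix))),Gorilla)),Solenopsis),(Cavia,Brassica,Arabidopsis),((Vespa,Triturus),(Pongo,(Glossina,(((Rana,Mustela),Carpinus),Bombus)),Capsella))).
From Enhydra up to that node: 5 branches. From Rana up to the same node: 7 branches. Total: 5 + 7 = 12.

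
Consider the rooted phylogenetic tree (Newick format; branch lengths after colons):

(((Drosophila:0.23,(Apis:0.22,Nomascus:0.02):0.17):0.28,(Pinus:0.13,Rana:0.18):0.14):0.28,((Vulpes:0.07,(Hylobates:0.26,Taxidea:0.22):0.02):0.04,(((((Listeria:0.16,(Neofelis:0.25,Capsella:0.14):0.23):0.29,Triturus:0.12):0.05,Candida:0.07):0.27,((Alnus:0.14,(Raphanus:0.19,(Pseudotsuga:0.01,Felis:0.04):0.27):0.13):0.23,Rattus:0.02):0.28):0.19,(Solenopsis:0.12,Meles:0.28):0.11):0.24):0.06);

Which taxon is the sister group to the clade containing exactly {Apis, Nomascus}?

The clade containing exactly {Apis, Nomascus} attaches to the tree at the node subtending (Drosophila,(Apis,Nomascus)).
The other lineage descending from that same node — the sister group — is the single tip Drosophila.

Drosophila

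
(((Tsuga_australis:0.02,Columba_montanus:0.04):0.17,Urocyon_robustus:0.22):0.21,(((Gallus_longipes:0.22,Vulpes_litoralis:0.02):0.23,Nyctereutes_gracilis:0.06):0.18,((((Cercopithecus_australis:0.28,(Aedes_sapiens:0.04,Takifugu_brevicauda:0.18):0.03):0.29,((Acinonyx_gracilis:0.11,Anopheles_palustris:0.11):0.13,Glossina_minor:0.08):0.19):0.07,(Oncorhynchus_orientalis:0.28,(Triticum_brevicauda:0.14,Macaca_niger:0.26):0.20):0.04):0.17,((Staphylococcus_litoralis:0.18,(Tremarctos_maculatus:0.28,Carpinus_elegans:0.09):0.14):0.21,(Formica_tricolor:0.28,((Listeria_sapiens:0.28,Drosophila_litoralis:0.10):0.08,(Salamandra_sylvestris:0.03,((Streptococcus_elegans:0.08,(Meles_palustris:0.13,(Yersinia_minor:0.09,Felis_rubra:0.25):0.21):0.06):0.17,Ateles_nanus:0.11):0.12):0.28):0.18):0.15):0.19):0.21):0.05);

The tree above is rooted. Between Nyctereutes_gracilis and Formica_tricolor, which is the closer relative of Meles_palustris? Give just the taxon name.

Formica_tricolor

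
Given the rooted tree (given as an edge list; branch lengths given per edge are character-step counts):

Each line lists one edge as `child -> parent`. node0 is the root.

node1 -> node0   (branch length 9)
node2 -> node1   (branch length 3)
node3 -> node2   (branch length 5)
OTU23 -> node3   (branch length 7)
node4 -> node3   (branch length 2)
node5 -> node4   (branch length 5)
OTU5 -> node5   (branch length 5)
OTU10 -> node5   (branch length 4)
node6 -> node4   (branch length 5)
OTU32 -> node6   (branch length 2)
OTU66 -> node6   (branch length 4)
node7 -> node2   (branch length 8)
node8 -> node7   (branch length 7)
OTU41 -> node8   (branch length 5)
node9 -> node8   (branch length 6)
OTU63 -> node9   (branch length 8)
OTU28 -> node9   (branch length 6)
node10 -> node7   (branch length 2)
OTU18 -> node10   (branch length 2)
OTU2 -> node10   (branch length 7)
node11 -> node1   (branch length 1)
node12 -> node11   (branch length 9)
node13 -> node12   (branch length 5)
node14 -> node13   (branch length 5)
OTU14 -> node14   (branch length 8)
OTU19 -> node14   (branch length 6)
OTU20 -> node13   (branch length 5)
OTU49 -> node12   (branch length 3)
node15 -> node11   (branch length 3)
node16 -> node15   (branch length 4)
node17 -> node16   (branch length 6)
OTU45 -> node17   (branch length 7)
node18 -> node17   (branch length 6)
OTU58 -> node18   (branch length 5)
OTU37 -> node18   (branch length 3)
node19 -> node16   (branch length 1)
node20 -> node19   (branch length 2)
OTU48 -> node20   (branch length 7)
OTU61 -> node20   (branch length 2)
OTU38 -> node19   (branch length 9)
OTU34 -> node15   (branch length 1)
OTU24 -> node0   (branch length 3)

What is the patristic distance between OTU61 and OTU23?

The path runs OTU61 → … → MRCA → … → OTU23; the MRCA is the node subtending (((OTU23,((OTU5,OTU10),(OTU32,OTU66))),((OTU41,(OTU63,OTU28)),(OTU18,OTU2))),((((OTU14,OTU19),OTU20),OTU49),(((OTU45,(OTU58,OTU37)),((OTU48,OTU61),OTU38)),OTU34))).
Branch lengths along that path: 2 + 2 + 1 + 4 + 3 + 1 + 3 + 5 + 7 = 28.

28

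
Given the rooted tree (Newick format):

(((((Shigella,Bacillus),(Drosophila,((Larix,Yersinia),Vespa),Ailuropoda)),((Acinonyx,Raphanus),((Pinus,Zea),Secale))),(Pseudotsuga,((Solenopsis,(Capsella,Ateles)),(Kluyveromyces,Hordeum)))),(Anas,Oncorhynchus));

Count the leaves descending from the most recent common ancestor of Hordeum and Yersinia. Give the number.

18

The MRCA of Hordeum and Yersinia is the node subtending ((((Shigella,Bacillus),(Drosophila,((Larix,Yersinia),Vespa),Ailuropoda)),((Acinonyx,Raphanus),((Pinus,Zea),Secale))),(Pseudotsuga,((Solenopsis,(Capsella,Ateles)),(Kluyveromyces,Hordeum)))).
That clade contains 18 terminal taxa: Acinonyx, Ailuropoda, Ateles, Bacillus, Capsella, Drosophila, Hordeum, Kluyveromyces, Larix, Pinus, Pseudotsuga, Raphanus, Secale, Shigella, Solenopsis, Vespa, Yersinia, Zea.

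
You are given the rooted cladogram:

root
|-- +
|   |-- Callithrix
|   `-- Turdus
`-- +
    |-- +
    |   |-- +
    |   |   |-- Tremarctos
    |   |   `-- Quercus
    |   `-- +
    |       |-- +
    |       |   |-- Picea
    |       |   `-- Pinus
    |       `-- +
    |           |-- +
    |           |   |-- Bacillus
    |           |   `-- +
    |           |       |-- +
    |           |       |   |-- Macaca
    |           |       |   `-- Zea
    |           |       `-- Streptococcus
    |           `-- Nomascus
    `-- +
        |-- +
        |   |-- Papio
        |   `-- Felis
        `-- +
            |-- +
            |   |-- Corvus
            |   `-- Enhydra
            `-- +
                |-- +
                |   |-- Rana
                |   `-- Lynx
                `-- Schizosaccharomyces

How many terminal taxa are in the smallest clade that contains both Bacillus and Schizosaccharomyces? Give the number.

16

The MRCA of Bacillus and Schizosaccharomyces is the node subtending (((Tremarctos,Quercus),((Picea,Pinus),((Bacillus,((Macaca,Zea),Streptococcus)),Nomascus))),((Papio,Felis),((Corvus,Enhydra),((Rana,Lynx),Schizosaccharomyces)))).
That clade contains 16 terminal taxa: Bacillus, Corvus, Enhydra, Felis, Lynx, Macaca, Nomascus, Papio, Picea, Pinus, Quercus, Rana, Schizosaccharomyces, Streptococcus, Tremarctos, Zea.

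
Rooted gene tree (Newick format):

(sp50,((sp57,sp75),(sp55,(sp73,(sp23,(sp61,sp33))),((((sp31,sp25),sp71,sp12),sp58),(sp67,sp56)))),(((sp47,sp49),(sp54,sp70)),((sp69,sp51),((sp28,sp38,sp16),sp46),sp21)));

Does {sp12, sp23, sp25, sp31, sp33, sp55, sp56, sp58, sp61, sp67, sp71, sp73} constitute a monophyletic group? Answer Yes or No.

The most recent common ancestor of these taxa subtends (sp55,(sp73,(sp23,(sp61,sp33))),((((sp31,sp25),sp71,sp12),sp58),(sp67,sp56))).
That clade has exactly 12 tips — every listed taxon and nothing else — so the group is monophyletic.

Yes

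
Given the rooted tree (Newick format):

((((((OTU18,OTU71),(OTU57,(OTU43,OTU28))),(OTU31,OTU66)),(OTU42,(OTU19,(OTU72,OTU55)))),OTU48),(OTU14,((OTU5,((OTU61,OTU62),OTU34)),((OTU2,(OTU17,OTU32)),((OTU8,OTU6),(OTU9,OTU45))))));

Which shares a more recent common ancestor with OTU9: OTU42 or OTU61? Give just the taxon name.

OTU61

The MRCA of OTU9 and OTU61 subtends ((OTU5,((OTU61,OTU62),OTU34)),((OTU2,(OTU17,OTU32)),((OTU8,OTU6),(OTU9,OTU45)))) (11 taxa).
The MRCA of OTU9 and OTU42 is the root, subtending the entire tree (24 taxa).
The first is nested inside the second, so OTU9 shares a more recent common ancestor with OTU61.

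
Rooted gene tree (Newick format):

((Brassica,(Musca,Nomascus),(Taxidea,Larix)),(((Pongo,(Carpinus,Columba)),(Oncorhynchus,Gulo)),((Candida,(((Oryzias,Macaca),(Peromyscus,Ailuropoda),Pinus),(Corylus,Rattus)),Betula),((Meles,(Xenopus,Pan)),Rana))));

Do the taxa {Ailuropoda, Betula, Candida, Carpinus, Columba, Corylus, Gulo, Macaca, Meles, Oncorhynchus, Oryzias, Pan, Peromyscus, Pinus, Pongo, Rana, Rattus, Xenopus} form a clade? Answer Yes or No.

The most recent common ancestor of these taxa subtends (((Pongo,(Carpinus,Columba)),(Oncorhynchus,Gulo)),((Candida,(((Oryzias,Macaca),(Peromyscus,Ailuropoda),Pinus),(Corylus,Rattus)),Betula),((Meles,(Xenopus,Pan)),Rana))).
That clade has exactly 18 tips — every listed taxon and nothing else — so the group is monophyletic.

Yes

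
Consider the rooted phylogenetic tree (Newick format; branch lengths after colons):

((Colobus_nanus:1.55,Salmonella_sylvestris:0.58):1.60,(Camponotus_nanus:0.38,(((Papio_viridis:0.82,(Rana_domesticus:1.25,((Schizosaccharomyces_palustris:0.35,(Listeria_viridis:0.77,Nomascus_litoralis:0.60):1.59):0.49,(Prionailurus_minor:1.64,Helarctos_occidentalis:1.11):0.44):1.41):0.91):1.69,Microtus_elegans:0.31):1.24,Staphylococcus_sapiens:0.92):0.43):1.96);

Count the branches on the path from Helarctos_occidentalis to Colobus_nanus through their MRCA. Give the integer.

The MRCA of Helarctos_occidentalis and Colobus_nanus is the root of the tree.
From Helarctos_occidentalis up to that node: 8 branches. From Colobus_nanus up to the same node: 2 branches. Total: 8 + 2 = 10.

10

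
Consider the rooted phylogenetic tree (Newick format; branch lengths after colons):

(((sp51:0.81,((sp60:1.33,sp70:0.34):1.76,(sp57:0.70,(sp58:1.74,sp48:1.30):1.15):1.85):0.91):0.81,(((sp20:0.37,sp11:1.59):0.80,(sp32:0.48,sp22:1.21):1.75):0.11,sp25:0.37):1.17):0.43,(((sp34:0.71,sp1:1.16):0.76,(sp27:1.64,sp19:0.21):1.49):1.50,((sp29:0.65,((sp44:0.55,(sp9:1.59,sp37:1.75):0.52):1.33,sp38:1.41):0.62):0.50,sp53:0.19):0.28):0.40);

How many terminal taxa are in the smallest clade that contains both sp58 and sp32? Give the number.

The MRCA of sp58 and sp32 is the node subtending ((sp51,((sp60,sp70),(sp57,(sp58,sp48)))),(((sp20,sp11),(sp32,sp22)),sp25)).
That clade contains 11 terminal taxa: sp11, sp20, sp22, sp25, sp32, sp48, sp51, sp57, sp58, sp60, sp70.

11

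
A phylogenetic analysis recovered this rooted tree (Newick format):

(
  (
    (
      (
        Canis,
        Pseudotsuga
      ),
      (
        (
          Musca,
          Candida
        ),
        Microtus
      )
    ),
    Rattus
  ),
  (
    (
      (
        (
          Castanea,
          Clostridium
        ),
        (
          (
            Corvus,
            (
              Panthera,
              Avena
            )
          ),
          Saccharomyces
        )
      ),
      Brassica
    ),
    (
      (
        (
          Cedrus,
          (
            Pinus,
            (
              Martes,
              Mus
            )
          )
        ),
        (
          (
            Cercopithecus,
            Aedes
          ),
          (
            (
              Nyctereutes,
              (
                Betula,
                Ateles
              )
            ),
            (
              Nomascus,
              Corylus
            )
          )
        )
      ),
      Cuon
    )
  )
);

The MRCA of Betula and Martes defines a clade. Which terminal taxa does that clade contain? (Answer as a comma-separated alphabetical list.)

Tracing Betula: it sits inside (Betula,Ateles).
Tracing Martes: it sits inside (Martes,Mus).
The smallest clade enclosing both is ((Cedrus,(Pinus,(Martes,Mus))),((Cercopithecus,Aedes),((Nyctereutes,(Betula,Ateles)),(Nomascus,Corylus)))); the answer is its 11 terminal taxa in alphabetical order.

Aedes, Ateles, Betula, Cedrus, Cercopithecus, Corylus, Martes, Mus, Nomascus, Nyctereutes, Pinus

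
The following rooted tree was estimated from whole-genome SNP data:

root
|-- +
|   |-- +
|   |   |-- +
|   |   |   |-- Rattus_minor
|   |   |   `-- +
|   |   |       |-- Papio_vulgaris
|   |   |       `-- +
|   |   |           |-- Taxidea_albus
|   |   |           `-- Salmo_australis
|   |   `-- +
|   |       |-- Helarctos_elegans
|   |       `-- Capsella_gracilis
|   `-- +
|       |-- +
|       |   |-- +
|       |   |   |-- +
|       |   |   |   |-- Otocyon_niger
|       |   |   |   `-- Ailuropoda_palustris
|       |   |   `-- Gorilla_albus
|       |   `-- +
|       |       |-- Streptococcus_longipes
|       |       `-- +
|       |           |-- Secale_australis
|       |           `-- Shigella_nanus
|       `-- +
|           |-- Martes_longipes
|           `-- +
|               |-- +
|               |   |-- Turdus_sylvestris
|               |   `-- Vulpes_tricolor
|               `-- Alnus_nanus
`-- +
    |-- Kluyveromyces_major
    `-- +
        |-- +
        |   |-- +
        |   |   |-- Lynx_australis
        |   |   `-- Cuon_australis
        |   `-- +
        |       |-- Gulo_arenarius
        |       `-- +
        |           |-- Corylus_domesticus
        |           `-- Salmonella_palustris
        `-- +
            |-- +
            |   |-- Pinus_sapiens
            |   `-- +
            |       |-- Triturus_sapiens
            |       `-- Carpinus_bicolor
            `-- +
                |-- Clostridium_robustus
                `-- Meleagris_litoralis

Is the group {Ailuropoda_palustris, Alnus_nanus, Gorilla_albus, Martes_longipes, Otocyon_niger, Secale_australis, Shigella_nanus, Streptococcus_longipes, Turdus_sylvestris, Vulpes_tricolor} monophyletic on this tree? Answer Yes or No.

The most recent common ancestor of these taxa subtends ((((Otocyon_niger,Ailuropoda_palustris),Gorilla_albus),(Streptococcus_longipes,(Secale_australis,Shigella_nanus))),(Martes_longipes,((Turdus_sylvestris,Vulpes_tricolor),Alnus_nanus))).
That clade has exactly 10 tips — every listed taxon and nothing else — so the group is monophyletic.

Yes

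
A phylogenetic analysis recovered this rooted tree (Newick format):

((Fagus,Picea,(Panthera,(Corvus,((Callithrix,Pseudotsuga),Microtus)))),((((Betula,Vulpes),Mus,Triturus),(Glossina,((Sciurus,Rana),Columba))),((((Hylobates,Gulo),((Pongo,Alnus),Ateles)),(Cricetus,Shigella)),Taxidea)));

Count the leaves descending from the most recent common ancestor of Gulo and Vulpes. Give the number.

The MRCA of Gulo and Vulpes is the node subtending ((((Betula,Vulpes),Mus,Triturus),(Glossina,((Sciurus,Rana),Columba))),((((Hylobates,Gulo),((Pongo,Alnus),Ateles)),(Cricetus,Shigella)),Taxidea)).
That clade contains 16 terminal taxa: Alnus, Ateles, Betula, Columba, Cricetus, Glossina, Gulo, Hylobates, Mus, Pongo, Rana, Sciurus, Shigella, Taxidea, Triturus, Vulpes.

16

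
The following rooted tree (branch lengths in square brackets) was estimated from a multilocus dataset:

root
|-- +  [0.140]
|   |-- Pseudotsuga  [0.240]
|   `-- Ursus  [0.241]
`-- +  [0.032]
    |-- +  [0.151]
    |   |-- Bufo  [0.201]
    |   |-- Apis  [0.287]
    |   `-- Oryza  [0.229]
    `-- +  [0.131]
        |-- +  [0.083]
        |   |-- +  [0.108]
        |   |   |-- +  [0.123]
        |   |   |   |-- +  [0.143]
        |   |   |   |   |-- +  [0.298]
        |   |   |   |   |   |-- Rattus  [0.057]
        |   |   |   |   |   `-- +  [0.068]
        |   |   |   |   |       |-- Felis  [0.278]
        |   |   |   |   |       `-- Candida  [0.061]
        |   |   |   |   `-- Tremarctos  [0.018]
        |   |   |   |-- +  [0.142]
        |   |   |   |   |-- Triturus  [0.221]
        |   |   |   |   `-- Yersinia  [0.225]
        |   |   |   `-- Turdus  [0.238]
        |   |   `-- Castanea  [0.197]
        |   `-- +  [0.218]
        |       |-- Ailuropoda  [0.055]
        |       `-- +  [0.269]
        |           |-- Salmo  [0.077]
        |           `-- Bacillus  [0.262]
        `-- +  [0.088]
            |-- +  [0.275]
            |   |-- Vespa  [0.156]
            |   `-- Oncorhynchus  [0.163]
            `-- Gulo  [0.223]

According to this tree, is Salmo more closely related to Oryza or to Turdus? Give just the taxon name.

Turdus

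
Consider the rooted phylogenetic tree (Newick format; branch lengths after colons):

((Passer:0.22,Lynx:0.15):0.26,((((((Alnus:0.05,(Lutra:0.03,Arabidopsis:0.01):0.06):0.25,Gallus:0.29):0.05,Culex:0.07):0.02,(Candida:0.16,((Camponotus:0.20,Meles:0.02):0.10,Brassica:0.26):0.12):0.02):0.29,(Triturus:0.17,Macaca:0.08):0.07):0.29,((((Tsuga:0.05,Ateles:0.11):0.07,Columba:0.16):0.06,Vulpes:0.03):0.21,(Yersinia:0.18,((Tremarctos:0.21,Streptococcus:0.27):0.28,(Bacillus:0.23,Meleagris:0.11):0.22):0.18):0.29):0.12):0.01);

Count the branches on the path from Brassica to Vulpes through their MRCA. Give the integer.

8

The MRCA of Brassica and Vulpes is the node subtending ((((((Alnus,(Lutra,Arabidopsis)),Gallus),Culex),(Candida,((Camponotus,Meles),Brassica))),(Triturus,Macaca)),((((Tsuga,Ateles),Columba),Vulpes),(Yersinia,((Tremarctos,Streptococcus),(Bacillus,Meleagris))))).
From Brassica up to that node: 5 branches. From Vulpes up to the same node: 3 branches. Total: 5 + 3 = 8.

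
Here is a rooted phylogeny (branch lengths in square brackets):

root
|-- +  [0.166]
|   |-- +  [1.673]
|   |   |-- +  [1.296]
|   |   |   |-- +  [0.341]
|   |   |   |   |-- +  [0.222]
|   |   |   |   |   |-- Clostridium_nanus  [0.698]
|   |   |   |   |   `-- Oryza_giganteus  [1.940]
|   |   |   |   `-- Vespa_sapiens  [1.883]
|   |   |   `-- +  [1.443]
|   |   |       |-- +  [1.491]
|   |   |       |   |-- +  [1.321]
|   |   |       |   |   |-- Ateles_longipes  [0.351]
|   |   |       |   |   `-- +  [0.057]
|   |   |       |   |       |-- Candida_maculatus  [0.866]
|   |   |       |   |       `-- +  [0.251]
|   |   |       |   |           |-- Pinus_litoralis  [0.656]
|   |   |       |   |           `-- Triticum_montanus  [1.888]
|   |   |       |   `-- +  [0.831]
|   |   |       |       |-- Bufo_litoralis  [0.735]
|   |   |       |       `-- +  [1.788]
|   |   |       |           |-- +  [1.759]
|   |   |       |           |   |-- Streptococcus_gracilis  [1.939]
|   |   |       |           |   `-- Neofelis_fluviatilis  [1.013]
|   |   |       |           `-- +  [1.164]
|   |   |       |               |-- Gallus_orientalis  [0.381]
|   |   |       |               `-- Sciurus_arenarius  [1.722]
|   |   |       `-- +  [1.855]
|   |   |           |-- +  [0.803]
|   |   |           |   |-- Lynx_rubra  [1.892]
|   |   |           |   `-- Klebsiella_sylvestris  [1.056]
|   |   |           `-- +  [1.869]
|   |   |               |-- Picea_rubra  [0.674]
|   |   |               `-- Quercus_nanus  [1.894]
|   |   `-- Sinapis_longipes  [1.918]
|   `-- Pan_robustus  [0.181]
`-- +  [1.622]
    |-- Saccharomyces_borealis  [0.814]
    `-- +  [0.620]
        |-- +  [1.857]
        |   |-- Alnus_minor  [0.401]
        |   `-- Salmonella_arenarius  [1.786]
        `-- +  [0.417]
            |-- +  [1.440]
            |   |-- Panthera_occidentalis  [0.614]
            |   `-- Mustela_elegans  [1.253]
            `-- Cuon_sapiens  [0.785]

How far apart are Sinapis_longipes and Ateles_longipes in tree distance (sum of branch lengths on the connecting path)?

The path runs Sinapis_longipes → … → MRCA → … → Ateles_longipes; the MRCA is the node subtending ((((Clostridium_nanus,Oryza_giganteus),Vespa_sapiens),(((Ateles_longipes,(Candida_maculatus,(Pinus_litoralis,Triticum_montanus))),(Bufo_litoralis,((Streptococcus_gracilis,Neofelis_fluviatilis),(Gallus_orientalis,Sciurus_arenarius)))),((Lynx_rubra,Klebsiella_sylvestris),(Picea_rubra,Quercus_nanus)))),Sinapis_longipes).
Branch lengths along that path: 1.918 + 1.296 + 1.443 + 1.491 + 1.321 + 0.351 = 7.820.

7.820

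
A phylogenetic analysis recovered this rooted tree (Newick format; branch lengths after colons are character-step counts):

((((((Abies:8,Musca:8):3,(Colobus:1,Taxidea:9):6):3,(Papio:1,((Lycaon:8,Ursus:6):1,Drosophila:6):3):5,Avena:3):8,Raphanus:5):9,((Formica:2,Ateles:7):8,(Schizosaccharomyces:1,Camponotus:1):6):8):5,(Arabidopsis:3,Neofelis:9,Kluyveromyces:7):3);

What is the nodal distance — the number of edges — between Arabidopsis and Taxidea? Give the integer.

The MRCA of Arabidopsis and Taxidea is the root of the tree.
From Arabidopsis up to that node: 2 branches. From Taxidea up to the same node: 6 branches. Total: 2 + 6 = 8.

8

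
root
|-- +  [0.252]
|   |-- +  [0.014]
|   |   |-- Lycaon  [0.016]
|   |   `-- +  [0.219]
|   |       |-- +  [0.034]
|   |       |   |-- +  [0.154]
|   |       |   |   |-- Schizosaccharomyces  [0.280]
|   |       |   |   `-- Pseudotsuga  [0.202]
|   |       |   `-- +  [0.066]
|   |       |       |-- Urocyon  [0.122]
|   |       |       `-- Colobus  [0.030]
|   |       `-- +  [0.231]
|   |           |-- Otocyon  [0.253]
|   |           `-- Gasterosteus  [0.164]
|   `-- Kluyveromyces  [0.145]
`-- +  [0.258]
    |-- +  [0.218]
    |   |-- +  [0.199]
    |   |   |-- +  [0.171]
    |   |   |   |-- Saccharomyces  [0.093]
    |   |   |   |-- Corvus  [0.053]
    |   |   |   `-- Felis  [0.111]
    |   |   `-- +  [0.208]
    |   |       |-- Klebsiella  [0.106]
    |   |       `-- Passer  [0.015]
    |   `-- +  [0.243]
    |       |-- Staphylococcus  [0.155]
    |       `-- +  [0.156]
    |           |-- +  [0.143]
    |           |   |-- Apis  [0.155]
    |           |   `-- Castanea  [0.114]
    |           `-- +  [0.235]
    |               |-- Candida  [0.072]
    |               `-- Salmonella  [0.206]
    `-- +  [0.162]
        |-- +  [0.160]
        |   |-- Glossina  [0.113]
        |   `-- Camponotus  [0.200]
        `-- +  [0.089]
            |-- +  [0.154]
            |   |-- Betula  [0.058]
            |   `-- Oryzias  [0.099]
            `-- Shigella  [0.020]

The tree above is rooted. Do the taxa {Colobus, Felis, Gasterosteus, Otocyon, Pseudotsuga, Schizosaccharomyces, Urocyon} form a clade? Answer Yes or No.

No

The MRCA of the listed taxa is the root, so the smallest clade containing them is the whole tree.
That clade also contains Apis, Betula, Camponotus, Candida, Castanea, Corvus, Glossina, Klebsiella, Kluyveromyces, Lycaon, Oryzias, Passer, Saccharomyces, Salmonella, Shigella, Staphylococcus, which are not in the proposed group, so the group is not monophyletic.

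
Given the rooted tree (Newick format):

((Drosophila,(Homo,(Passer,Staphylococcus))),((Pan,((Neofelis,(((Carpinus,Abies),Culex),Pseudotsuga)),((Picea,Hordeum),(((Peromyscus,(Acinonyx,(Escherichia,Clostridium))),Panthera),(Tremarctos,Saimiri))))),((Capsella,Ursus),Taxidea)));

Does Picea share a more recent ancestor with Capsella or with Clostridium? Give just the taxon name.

Clostridium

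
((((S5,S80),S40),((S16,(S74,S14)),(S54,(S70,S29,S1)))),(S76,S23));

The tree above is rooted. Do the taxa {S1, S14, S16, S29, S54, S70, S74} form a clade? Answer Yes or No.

Yes

The most recent common ancestor of these taxa subtends ((S16,(S74,S14)),(S54,(S70,S29,S1))).
That clade has exactly 7 tips — every listed taxon and nothing else — so the group is monophyletic.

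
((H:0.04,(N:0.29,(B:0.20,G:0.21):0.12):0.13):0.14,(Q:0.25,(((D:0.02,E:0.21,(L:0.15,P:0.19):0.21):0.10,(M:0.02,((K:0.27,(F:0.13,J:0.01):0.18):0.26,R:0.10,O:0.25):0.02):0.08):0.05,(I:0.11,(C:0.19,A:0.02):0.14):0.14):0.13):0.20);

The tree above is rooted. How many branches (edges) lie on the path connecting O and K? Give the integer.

3

The MRCA of O and K is the node subtending ((K,(F,J)),R,O).
From O up to that node: 1 branch. From K up to the same node: 2 branches. Total: 1 + 2 = 3.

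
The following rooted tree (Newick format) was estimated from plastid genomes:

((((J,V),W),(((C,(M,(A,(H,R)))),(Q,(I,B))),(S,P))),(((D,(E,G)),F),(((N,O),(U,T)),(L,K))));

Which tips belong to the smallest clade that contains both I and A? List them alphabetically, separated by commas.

A, B, C, H, I, M, Q, R

Tracing I: it sits inside (I,B).
Tracing A: it sits inside (A,(H,R)).
The smallest clade enclosing both is ((C,(M,(A,(H,R)))),(Q,(I,B))); the answer is its 8 terminal taxa in alphabetical order.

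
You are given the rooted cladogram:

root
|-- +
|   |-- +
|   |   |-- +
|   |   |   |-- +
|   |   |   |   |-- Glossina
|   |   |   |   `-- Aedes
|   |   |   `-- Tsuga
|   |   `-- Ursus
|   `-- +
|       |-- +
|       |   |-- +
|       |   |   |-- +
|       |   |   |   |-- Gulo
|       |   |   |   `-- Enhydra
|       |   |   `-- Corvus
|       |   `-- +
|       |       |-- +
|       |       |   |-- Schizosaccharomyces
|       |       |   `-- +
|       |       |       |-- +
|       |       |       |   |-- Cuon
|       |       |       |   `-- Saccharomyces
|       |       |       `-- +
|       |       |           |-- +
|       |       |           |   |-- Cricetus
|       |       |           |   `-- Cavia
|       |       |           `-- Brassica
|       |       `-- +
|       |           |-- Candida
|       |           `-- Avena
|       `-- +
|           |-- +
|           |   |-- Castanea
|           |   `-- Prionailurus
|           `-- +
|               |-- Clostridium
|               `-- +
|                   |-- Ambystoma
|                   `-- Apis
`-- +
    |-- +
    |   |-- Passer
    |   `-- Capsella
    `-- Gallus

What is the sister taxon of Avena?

Avena attaches to the tree at the node subtending (Candida,Avena).
The other lineage descending from that same node — the sister group — is the single tip Candida.

Candida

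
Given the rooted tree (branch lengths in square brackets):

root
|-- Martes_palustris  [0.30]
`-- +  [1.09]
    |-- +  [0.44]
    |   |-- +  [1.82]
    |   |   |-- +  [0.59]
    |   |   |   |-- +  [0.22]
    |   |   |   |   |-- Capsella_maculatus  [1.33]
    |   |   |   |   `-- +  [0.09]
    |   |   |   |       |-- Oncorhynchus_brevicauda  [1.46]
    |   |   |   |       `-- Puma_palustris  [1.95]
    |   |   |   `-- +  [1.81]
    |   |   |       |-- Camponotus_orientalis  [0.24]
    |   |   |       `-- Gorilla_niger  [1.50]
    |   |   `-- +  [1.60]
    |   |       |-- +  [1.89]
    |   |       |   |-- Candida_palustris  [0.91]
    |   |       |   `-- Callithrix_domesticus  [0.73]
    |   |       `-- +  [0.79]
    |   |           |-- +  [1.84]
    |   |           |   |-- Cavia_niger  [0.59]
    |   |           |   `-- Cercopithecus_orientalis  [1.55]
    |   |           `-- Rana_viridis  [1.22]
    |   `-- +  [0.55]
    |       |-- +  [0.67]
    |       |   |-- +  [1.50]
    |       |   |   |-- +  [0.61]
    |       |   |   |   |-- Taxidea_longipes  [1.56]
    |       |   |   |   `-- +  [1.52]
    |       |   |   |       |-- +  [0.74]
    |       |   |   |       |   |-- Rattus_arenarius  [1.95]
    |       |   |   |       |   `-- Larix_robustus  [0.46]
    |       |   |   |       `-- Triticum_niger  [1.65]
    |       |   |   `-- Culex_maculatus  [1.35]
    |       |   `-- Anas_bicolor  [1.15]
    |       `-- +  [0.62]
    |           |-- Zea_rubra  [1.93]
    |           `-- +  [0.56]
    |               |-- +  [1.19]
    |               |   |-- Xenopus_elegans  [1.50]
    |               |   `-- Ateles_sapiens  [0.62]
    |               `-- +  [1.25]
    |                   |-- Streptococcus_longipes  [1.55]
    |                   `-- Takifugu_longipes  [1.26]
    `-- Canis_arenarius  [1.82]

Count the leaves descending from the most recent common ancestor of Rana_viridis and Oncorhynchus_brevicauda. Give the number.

10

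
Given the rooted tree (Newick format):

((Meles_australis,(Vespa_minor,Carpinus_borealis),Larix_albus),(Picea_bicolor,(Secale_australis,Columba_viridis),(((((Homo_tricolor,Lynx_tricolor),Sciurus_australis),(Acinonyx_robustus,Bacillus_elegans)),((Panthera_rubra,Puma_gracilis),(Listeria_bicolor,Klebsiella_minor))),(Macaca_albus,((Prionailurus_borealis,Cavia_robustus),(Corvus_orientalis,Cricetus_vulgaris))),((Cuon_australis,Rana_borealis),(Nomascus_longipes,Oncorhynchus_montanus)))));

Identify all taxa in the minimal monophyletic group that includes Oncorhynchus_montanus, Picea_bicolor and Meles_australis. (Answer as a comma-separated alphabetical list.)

Acinonyx_robustus, Bacillus_elegans, Carpinus_borealis, Cavia_robustus, Columba_viridis, Corvus_orientalis, Cricetus_vulgaris, Cuon_australis, Homo_tricolor, Klebsiella_minor, Larix_albus, Listeria_bicolor, Lynx_tricolor, Macaca_albus, Meles_australis, Nomascus_longipes, Oncorhynchus_montanus, Panthera_rubra, Picea_bicolor, Prionailurus_borealis, Puma_gracilis, Rana_borealis, Sciurus_australis, Secale_australis, Vespa_minor

Tracing Oncorhynchus_montanus: it sits inside (Nomascus_longipes,Oncorhynchus_montanus).
Tracing Picea_bicolor: it sits inside (Picea_bicolor,(Secale_australis,Columba_viridis),(((((Homo_tricolor,Lynx_tricolor),Sciurus_australis),(Acinonyx_robustus,Bacillus_elegans)),((Panthera_rubra,Puma_gracilis),(Listeria_bicolor,Klebsiella_minor))),(Macaca_albus,((Prionailurus_borealis,Cavia_robustus),(Corvus_orientalis,Cricetus_vulgaris))),((Cuon_australis,Rana_borealis),(Nomascus_longipes,Oncorhynchus_montanus)))).
Tracing Meles_australis: it sits inside (Meles_australis,(Vespa_minor,Carpinus_borealis),Larix_albus).
The smallest clade enclosing all 3 is the whole tree (their MRCA is the root), so the answer is all 25 tips in alphabetical order.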